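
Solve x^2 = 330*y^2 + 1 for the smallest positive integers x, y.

(x, y) = (109, 6)

First expand sqrt(330) as a continued fraction. With x_i = (sqrt(330) + m_i)/d_i and (m_0, d_0) = (0, 1): a_0 = floor(sqrt(330)) = 18, since 18^2 = 324 <= 330 < 361 = 19^2.
Iterate m_{i+1} = d_i*a_i - m_i, d_{i+1} = (330 - m_{i+1}^2)/d_i, a_{i+1} = floor((a_0 + m_{i+1})/d_{i+1}):
  m_1 = 1*18 - 0 = 18, d_1 = (330 - 18^2)/1 = 6/1 = 6, a_1 = floor((18 + 18)/6) = 6.
  m_2 = 6*6 - 18 = 18, d_2 = (330 - 18^2)/6 = 6/6 = 1, a_2 = floor((18 + 18)/1) = 36.
  m_3 = 1*36 - 18 = 18, d_3 = (330 - 18^2)/1 = 6/1 = 6: (m_3, d_3) = (m_1, d_1) = (18, 6), so from here the quotients repeat a_1, a_2; the period length is 2.
So sqrt(330) = [18; (6, 36)] with period length k = 2.
k is even, so the fundamental solution of x^2 - 330y^2 = 1 is (p_{k-1}, q_{k-1}) = (p_1, q_1); compute convergents through index 1.
Convergents (p_i = a_i*p_{i-1} + p_{i-2}, q_i = a_i*q_{i-1} + q_{i-2} with p_{-2}=0, p_{-1}=1, q_{-2}=1, q_{-1}=0):
  i=0: a_0=18, p_0 = 18*1 + 0 = 18, q_0 = 18*0 + 1 = 1.
  i=1: a_1=6, p_1 = 6*18 + 1 = 109, q_1 = 6*1 + 0 = 6.
Check: 109^2 - 330*6^2 = 11881 - 11880 = 1, so (x, y) = (109, 6) solves the equation, and by the theorem it is the least positive solution.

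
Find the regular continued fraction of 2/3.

Run the Euclidean algorithm on 2 and 3; the successive quotients are the partial quotients a_0, a_1, ... (each step inverts the fractional part left over by the previous one):
  2 = 0*3 + 2, so a_0 = 0.
  3 = 1*2 + 1, so a_1 = 1.
  2 = 2*1 + 0, so a_2 = 2.
The remainder reaches 0 after 3 divisions, so the expansion has 3 partial quotients, read off in order.

[0; 1, 2]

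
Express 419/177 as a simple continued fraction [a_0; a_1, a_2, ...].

[2; 2, 1, 2, 1, 1, 1, 1, 3]

Run the Euclidean algorithm on 419 and 177; the successive quotients are the partial quotients a_0, a_1, ... (each step inverts the fractional part left over by the previous one):
  419 = 2*177 + 65, so a_0 = 2.
  177 = 2*65 + 47, so a_1 = 2.
  65 = 1*47 + 18, so a_2 = 1.
  47 = 2*18 + 11, so a_3 = 2.
  18 = 1*11 + 7, so a_4 = 1.
  11 = 1*7 + 4, so a_5 = 1.
  7 = 1*4 + 3, so a_6 = 1.
  4 = 1*3 + 1, so a_7 = 1.
  3 = 3*1 + 0, so a_8 = 3.
The remainder reaches 0 after 9 divisions, so the expansion has 9 partial quotients, read off in order.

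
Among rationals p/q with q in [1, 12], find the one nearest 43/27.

8/5

Expand x = 43/27 as a continued fraction with the Euclidean algorithm:
  43 = 1*27 + 16, so a_0 = 1.
  27 = 1*16 + 11, so a_1 = 1.
  16 = 1*11 + 5, so a_2 = 1.
  11 = 2*5 + 1, so a_3 = 2.
  5 = 5*1 + 0, so a_4 = 5.
so x = [1; 1, 1, 2, 5].
Convergents (p_i = a_i*p_{i-1} + p_{i-2}, q_i = a_i*q_{i-1} + q_{i-2} with p_{-2}=0, p_{-1}=1, q_{-2}=1, q_{-1}=0), until the denominator exceeds 12:
  i=0: a_0=1, p_0 = 1*1 + 0 = 1, q_0 = 1*0 + 1 = 1.
  i=1: a_1=1, p_1 = 1*1 + 1 = 2, q_1 = 1*1 + 0 = 1.
  i=2: a_2=1, p_2 = 1*2 + 1 = 3, q_2 = 1*1 + 1 = 2.
  i=3: a_3=2, p_3 = 2*3 + 2 = 8, q_3 = 2*2 + 1 = 5.
  i=4: a_4=5, p_4 = 5*8 + 3 = 43, q_4 = 5*5 + 2 = 27.
q_4 = 27 > 12, so the last convergent with denominator <= 12 is p_3/q_3 = 8/5.
The closest fraction with denominator <= 12 is either p_3/q_3 or the intermediate fraction (k*p_3 + p_2)/(k*q_3 + q_2) with the largest k >= 1 whose denominator stays <= 12; these approach x as k grows, and every other convergent or intermediate fraction in range is farther away.
Largest k: floor((12 - q_2)/q_3) = floor((12 - 2)/5) = 2.
That gives (2*8 + 3)/(2*5 + 2) = 19/12.
Compare the errors: |x - 8/5| = |43*5 - 8*27|/(27*5) = 1/135, and |x - 19/12| = |43*12 - 19*27|/(27*12) = 3/324.
Cross-multiplying, 1*324 = 324 < 405 = 3*135, so 1/135 is smaller: the convergent 8/5 is closer to x than 19/12.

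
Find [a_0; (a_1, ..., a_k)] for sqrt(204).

[14; (3, 1, 1, 6, 1, 1, 3, 28)]

Write x_i = (sqrt(204) + m_i)/d_i with (m_0, d_0) = (0, 1). a_0 = floor(sqrt(204)) = 14, since 14^2 = 196 <= 204 < 225 = 15^2.
Iterate m_{i+1} = d_i*a_i - m_i, d_{i+1} = (204 - m_{i+1}^2)/d_i, a_{i+1} = floor((a_0 + m_{i+1})/d_{i+1}):
  m_1 = 1*14 - 0 = 14, d_1 = (204 - 14^2)/1 = 8/1 = 8, a_1 = floor((14 + 14)/8) = 3.
  m_2 = 8*3 - 14 = 10, d_2 = (204 - 10^2)/8 = 104/8 = 13, a_2 = floor((14 + 10)/13) = 1.
  m_3 = 13*1 - 10 = 3, d_3 = (204 - 3^2)/13 = 195/13 = 15, a_3 = floor((14 + 3)/15) = 1.
  m_4 = 15*1 - 3 = 12, d_4 = (204 - 12^2)/15 = 60/15 = 4, a_4 = floor((14 + 12)/4) = 6.
  m_5 = 4*6 - 12 = 12, d_5 = (204 - 12^2)/4 = 60/4 = 15, a_5 = floor((14 + 12)/15) = 1.
  m_6 = 15*1 - 12 = 3, d_6 = (204 - 3^2)/15 = 195/15 = 13, a_6 = floor((14 + 3)/13) = 1.
  m_7 = 13*1 - 3 = 10, d_7 = (204 - 10^2)/13 = 104/13 = 8, a_7 = floor((14 + 10)/8) = 3.
  m_8 = 8*3 - 10 = 14, d_8 = (204 - 14^2)/8 = 8/8 = 1, a_8 = floor((14 + 14)/1) = 28.
  m_9 = 1*28 - 14 = 14, d_9 = (204 - 14^2)/1 = 8/1 = 8: (m_9, d_9) = (m_1, d_1) = (14, 8), so from here the quotients repeat a_1, ..., a_8; the period length is 8.
Hence the expansion of sqrt(204) is a_0 = 14 followed by the repeating block 3, 1, 1, 6, 1, 1, 3, 28 (period 8).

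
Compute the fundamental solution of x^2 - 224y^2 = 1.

(x, y) = (15, 1)

First expand sqrt(224) as a continued fraction. With x_i = (sqrt(224) + m_i)/d_i and (m_0, d_0) = (0, 1): a_0 = floor(sqrt(224)) = 14, since 14^2 = 196 <= 224 < 225 = 15^2.
Iterate m_{i+1} = d_i*a_i - m_i, d_{i+1} = (224 - m_{i+1}^2)/d_i, a_{i+1} = floor((a_0 + m_{i+1})/d_{i+1}):
  m_1 = 1*14 - 0 = 14, d_1 = (224 - 14^2)/1 = 28/1 = 28, a_1 = floor((14 + 14)/28) = 1.
  m_2 = 28*1 - 14 = 14, d_2 = (224 - 14^2)/28 = 28/28 = 1, a_2 = floor((14 + 14)/1) = 28.
  m_3 = 1*28 - 14 = 14, d_3 = (224 - 14^2)/1 = 28/1 = 28: (m_3, d_3) = (m_1, d_1) = (14, 28), so from here the quotients repeat a_1, a_2; the period length is 2.
So sqrt(224) = [14; (1, 28)] with period length k = 2.
k is even, so the fundamental solution of x^2 - 224y^2 = 1 is (p_{k-1}, q_{k-1}) = (p_1, q_1); compute convergents through index 1.
Convergents (p_i = a_i*p_{i-1} + p_{i-2}, q_i = a_i*q_{i-1} + q_{i-2} with p_{-2}=0, p_{-1}=1, q_{-2}=1, q_{-1}=0):
  i=0: a_0=14, p_0 = 14*1 + 0 = 14, q_0 = 14*0 + 1 = 1.
  i=1: a_1=1, p_1 = 1*14 + 1 = 15, q_1 = 1*1 + 0 = 1.
Check: 15^2 - 224*1^2 = 225 - 224 = 1, so (x, y) = (15, 1) solves the equation, and by the theorem it is the least positive solution.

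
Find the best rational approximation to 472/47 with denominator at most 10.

10/1

Expand x = 472/47 as a continued fraction with the Euclidean algorithm:
  472 = 10*47 + 2, so a_0 = 10.
  47 = 23*2 + 1, so a_1 = 23.
  2 = 2*1 + 0, so a_2 = 2.
so x = [10; 23, 2].
Convergents (p_i = a_i*p_{i-1} + p_{i-2}, q_i = a_i*q_{i-1} + q_{i-2} with p_{-2}=0, p_{-1}=1, q_{-2}=1, q_{-1}=0), until the denominator exceeds 10:
  i=0: a_0=10, p_0 = 10*1 + 0 = 10, q_0 = 10*0 + 1 = 1.
  i=1: a_1=23, p_1 = 23*10 + 1 = 231, q_1 = 23*1 + 0 = 23.
q_1 = 23 > 10, so the last convergent with denominator <= 10 is p_0/q_0 = 10/1.
The closest fraction with denominator <= 10 is either p_0/q_0 or the intermediate fraction (k*p_0 + p_{-1})/(k*q_0 + q_{-1}) with the largest k >= 1 whose denominator stays <= 10; these approach x as k grows, and every other convergent or intermediate fraction in range is farther away.
Largest k: floor((10 - q_{-1})/q_0) = floor((10 - 0)/1) = 10 (using the seeds p_{-1} = 1, q_{-1} = 0).
That gives (10*10 + 1)/(10*1 + 0) = 101/10.
Compare the errors: |x - 10/1| = |472*1 - 10*47|/(47*1) = 2/47, and |x - 101/10| = |472*10 - 101*47|/(47*10) = 27/470.
Cross-multiplying, 2*470 = 940 < 1269 = 27*47, so 2/47 is smaller: the convergent 10/1 is closer to x than 101/10.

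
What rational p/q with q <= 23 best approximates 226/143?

Expand x = 226/143 as a continued fraction with the Euclidean algorithm:
  226 = 1*143 + 83, so a_0 = 1.
  143 = 1*83 + 60, so a_1 = 1.
  83 = 1*60 + 23, so a_2 = 1.
  60 = 2*23 + 14, so a_3 = 2.
  23 = 1*14 + 9, so a_4 = 1.
  14 = 1*9 + 5, so a_5 = 1.
  9 = 1*5 + 4, so a_6 = 1.
  5 = 1*4 + 1, so a_7 = 1.
  4 = 4*1 + 0, so a_8 = 4.
so x = [1; 1, 1, 2, 1, 1, 1, 1, 4].
Convergents (p_i = a_i*p_{i-1} + p_{i-2}, q_i = a_i*q_{i-1} + q_{i-2} with p_{-2}=0, p_{-1}=1, q_{-2}=1, q_{-1}=0), until the denominator exceeds 23:
  i=0: a_0=1, p_0 = 1*1 + 0 = 1, q_0 = 1*0 + 1 = 1.
  i=1: a_1=1, p_1 = 1*1 + 1 = 2, q_1 = 1*1 + 0 = 1.
  i=2: a_2=1, p_2 = 1*2 + 1 = 3, q_2 = 1*1 + 1 = 2.
  i=3: a_3=2, p_3 = 2*3 + 2 = 8, q_3 = 2*2 + 1 = 5.
  i=4: a_4=1, p_4 = 1*8 + 3 = 11, q_4 = 1*5 + 2 = 7.
  i=5: a_5=1, p_5 = 1*11 + 8 = 19, q_5 = 1*7 + 5 = 12.
  i=6: a_6=1, p_6 = 1*19 + 11 = 30, q_6 = 1*12 + 7 = 19.
  i=7: a_7=1, p_7 = 1*30 + 19 = 49, q_7 = 1*19 + 12 = 31.
q_7 = 31 > 23, so the last convergent with denominator <= 23 is p_6/q_6 = 30/19.
The closest fraction with denominator <= 23 is either p_6/q_6 or the intermediate fraction (k*p_6 + p_5)/(k*q_6 + q_5) with the largest k >= 1 whose denominator stays <= 23; these approach x as k grows, and every other convergent or intermediate fraction in range is farther away.
Largest k: floor((23 - q_5)/q_6) = floor((23 - 12)/19) = 0.
Since k = 0, no intermediate fraction beyond p_6/q_6 has denominator <= 23, so the convergent 30/19 is the closest (its error is |226*19 - 30*143|/(143*19) = 4/2717).

30/19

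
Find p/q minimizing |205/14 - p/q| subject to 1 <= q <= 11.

Expand x = 205/14 as a continued fraction with the Euclidean algorithm:
  205 = 14*14 + 9, so a_0 = 14.
  14 = 1*9 + 5, so a_1 = 1.
  9 = 1*5 + 4, so a_2 = 1.
  5 = 1*4 + 1, so a_3 = 1.
  4 = 4*1 + 0, so a_4 = 4.
so x = [14; 1, 1, 1, 4].
Convergents (p_i = a_i*p_{i-1} + p_{i-2}, q_i = a_i*q_{i-1} + q_{i-2} with p_{-2}=0, p_{-1}=1, q_{-2}=1, q_{-1}=0), until the denominator exceeds 11:
  i=0: a_0=14, p_0 = 14*1 + 0 = 14, q_0 = 14*0 + 1 = 1.
  i=1: a_1=1, p_1 = 1*14 + 1 = 15, q_1 = 1*1 + 0 = 1.
  i=2: a_2=1, p_2 = 1*15 + 14 = 29, q_2 = 1*1 + 1 = 2.
  i=3: a_3=1, p_3 = 1*29 + 15 = 44, q_3 = 1*2 + 1 = 3.
  i=4: a_4=4, p_4 = 4*44 + 29 = 205, q_4 = 4*3 + 2 = 14.
q_4 = 14 > 11, so the last convergent with denominator <= 11 is p_3/q_3 = 44/3.
The closest fraction with denominator <= 11 is either p_3/q_3 or the intermediate fraction (k*p_3 + p_2)/(k*q_3 + q_2) with the largest k >= 1 whose denominator stays <= 11; these approach x as k grows, and every other convergent or intermediate fraction in range is farther away.
Largest k: floor((11 - q_2)/q_3) = floor((11 - 2)/3) = 3.
That gives (3*44 + 29)/(3*3 + 2) = 161/11.
Compare the errors: |x - 44/3| = |205*3 - 44*14|/(14*3) = 1/42, and |x - 161/11| = |205*11 - 161*14|/(14*11) = 1/154.
Cross-multiplying, 1*42 = 42 < 154 = 1*154, so 1/154 is smaller: the intermediate fraction 161/11 is closer to x than 44/3.

161/11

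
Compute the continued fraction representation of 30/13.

Run the Euclidean algorithm on 30 and 13; the successive quotients are the partial quotients a_0, a_1, ... (each step inverts the fractional part left over by the previous one):
  30 = 2*13 + 4, so a_0 = 2.
  13 = 3*4 + 1, so a_1 = 3.
  4 = 4*1 + 0, so a_2 = 4.
The remainder reaches 0 after 3 divisions, so the expansion has 3 partial quotients, read off in order.

[2; 3, 4]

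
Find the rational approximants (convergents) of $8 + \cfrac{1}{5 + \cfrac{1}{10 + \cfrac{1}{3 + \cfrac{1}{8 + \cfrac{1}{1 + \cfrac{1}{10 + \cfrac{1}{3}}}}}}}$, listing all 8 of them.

Using the convergent recurrence p_i = a_i*p_{i-1} + p_{i-2}, q_i = a_i*q_{i-1} + q_{i-2} with p_{-2}=0, p_{-1}=1, q_{-2}=1, q_{-1}=0:
  i=0: a_0=8, p_0 = 8*1 + 0 = 8, q_0 = 8*0 + 1 = 1.
  i=1: a_1=5, p_1 = 5*8 + 1 = 41, q_1 = 5*1 + 0 = 5.
  i=2: a_2=10, p_2 = 10*41 + 8 = 418, q_2 = 10*5 + 1 = 51.
  i=3: a_3=3, p_3 = 3*418 + 41 = 1295, q_3 = 3*51 + 5 = 158.
  i=4: a_4=8, p_4 = 8*1295 + 418 = 10778, q_4 = 8*158 + 51 = 1315.
  i=5: a_5=1, p_5 = 1*10778 + 1295 = 12073, q_5 = 1*1315 + 158 = 1473.
  i=6: a_6=10, p_6 = 10*12073 + 10778 = 131508, q_6 = 10*1473 + 1315 = 16045.
  i=7: a_7=3, p_7 = 3*131508 + 12073 = 406597, q_7 = 3*16045 + 1473 = 49608.

8/1, 41/5, 418/51, 1295/158, 10778/1315, 12073/1473, 131508/16045, 406597/49608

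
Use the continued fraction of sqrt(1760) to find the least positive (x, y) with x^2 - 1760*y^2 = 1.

(x, y) = (881, 21)

First expand sqrt(1760) as a continued fraction. With x_i = (sqrt(1760) + m_i)/d_i and (m_0, d_0) = (0, 1): a_0 = floor(sqrt(1760)) = 41, since 41^2 = 1681 <= 1760 < 1764 = 42^2.
Iterate m_{i+1} = d_i*a_i - m_i, d_{i+1} = (1760 - m_{i+1}^2)/d_i, a_{i+1} = floor((a_0 + m_{i+1})/d_{i+1}):
  m_1 = 1*41 - 0 = 41, d_1 = (1760 - 41^2)/1 = 79/1 = 79, a_1 = floor((41 + 41)/79) = 1.
  m_2 = 79*1 - 41 = 38, d_2 = (1760 - 38^2)/79 = 316/79 = 4, a_2 = floor((41 + 38)/4) = 19.
  m_3 = 4*19 - 38 = 38, d_3 = (1760 - 38^2)/4 = 316/4 = 79, a_3 = floor((41 + 38)/79) = 1.
  m_4 = 79*1 - 38 = 41, d_4 = (1760 - 41^2)/79 = 79/79 = 1, a_4 = floor((41 + 41)/1) = 82.
  m_5 = 1*82 - 41 = 41, d_5 = (1760 - 41^2)/1 = 79/1 = 79: (m_5, d_5) = (m_1, d_1) = (41, 79), so from here the quotients repeat a_1, ..., a_4; the period length is 4.
So sqrt(1760) = [41; (1, 19, 1, 82)] with period length k = 4.
k is even, so the fundamental solution of x^2 - 1760y^2 = 1 is (p_{k-1}, q_{k-1}) = (p_3, q_3); compute convergents through index 3.
Convergents (p_i = a_i*p_{i-1} + p_{i-2}, q_i = a_i*q_{i-1} + q_{i-2} with p_{-2}=0, p_{-1}=1, q_{-2}=1, q_{-1}=0):
  i=0: a_0=41, p_0 = 41*1 + 0 = 41, q_0 = 41*0 + 1 = 1.
  i=1: a_1=1, p_1 = 1*41 + 1 = 42, q_1 = 1*1 + 0 = 1.
  i=2: a_2=19, p_2 = 19*42 + 41 = 839, q_2 = 19*1 + 1 = 20.
  i=3: a_3=1, p_3 = 1*839 + 42 = 881, q_3 = 1*20 + 1 = 21.
Check: 881^2 - 1760*21^2 = 776161 - 776160 = 1, so (x, y) = (881, 21) solves the equation, and by the theorem it is the least positive solution.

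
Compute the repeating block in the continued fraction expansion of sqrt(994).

[31; (1, 1, 8, 1, 1, 62)]

Write x_i = (sqrt(994) + m_i)/d_i with (m_0, d_0) = (0, 1). a_0 = floor(sqrt(994)) = 31, since 31^2 = 961 <= 994 < 1024 = 32^2.
Iterate m_{i+1} = d_i*a_i - m_i, d_{i+1} = (994 - m_{i+1}^2)/d_i, a_{i+1} = floor((a_0 + m_{i+1})/d_{i+1}):
  m_1 = 1*31 - 0 = 31, d_1 = (994 - 31^2)/1 = 33/1 = 33, a_1 = floor((31 + 31)/33) = 1.
  m_2 = 33*1 - 31 = 2, d_2 = (994 - 2^2)/33 = 990/33 = 30, a_2 = floor((31 + 2)/30) = 1.
  m_3 = 30*1 - 2 = 28, d_3 = (994 - 28^2)/30 = 210/30 = 7, a_3 = floor((31 + 28)/7) = 8.
  m_4 = 7*8 - 28 = 28, d_4 = (994 - 28^2)/7 = 210/7 = 30, a_4 = floor((31 + 28)/30) = 1.
  m_5 = 30*1 - 28 = 2, d_5 = (994 - 2^2)/30 = 990/30 = 33, a_5 = floor((31 + 2)/33) = 1.
  m_6 = 33*1 - 2 = 31, d_6 = (994 - 31^2)/33 = 33/33 = 1, a_6 = floor((31 + 31)/1) = 62.
  m_7 = 1*62 - 31 = 31, d_7 = (994 - 31^2)/1 = 33/1 = 33: (m_7, d_7) = (m_1, d_1) = (31, 33), so from here the quotients repeat a_1, ..., a_6; the period length is 6.
Hence the expansion of sqrt(994) is a_0 = 31 followed by the repeating block 1, 1, 8, 1, 1, 62 (period 6).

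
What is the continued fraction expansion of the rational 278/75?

Run the Euclidean algorithm on 278 and 75; the successive quotients are the partial quotients a_0, a_1, ... (each step inverts the fractional part left over by the previous one):
  278 = 3*75 + 53, so a_0 = 3.
  75 = 1*53 + 22, so a_1 = 1.
  53 = 2*22 + 9, so a_2 = 2.
  22 = 2*9 + 4, so a_3 = 2.
  9 = 2*4 + 1, so a_4 = 2.
  4 = 4*1 + 0, so a_5 = 4.
The remainder reaches 0 after 6 divisions, so the expansion has 6 partial quotients, read off in order.

[3; 1, 2, 2, 2, 4]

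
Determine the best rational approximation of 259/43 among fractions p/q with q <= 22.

133/22

Expand x = 259/43 as a continued fraction with the Euclidean algorithm:
  259 = 6*43 + 1, so a_0 = 6.
  43 = 43*1 + 0, so a_1 = 43.
so x = [6; 43].
Convergents (p_i = a_i*p_{i-1} + p_{i-2}, q_i = a_i*q_{i-1} + q_{i-2} with p_{-2}=0, p_{-1}=1, q_{-2}=1, q_{-1}=0), until the denominator exceeds 22:
  i=0: a_0=6, p_0 = 6*1 + 0 = 6, q_0 = 6*0 + 1 = 1.
  i=1: a_1=43, p_1 = 43*6 + 1 = 259, q_1 = 43*1 + 0 = 43.
q_1 = 43 > 22, so the last convergent with denominator <= 22 is p_0/q_0 = 6/1.
The closest fraction with denominator <= 22 is either p_0/q_0 or the intermediate fraction (k*p_0 + p_{-1})/(k*q_0 + q_{-1}) with the largest k >= 1 whose denominator stays <= 22; these approach x as k grows, and every other convergent or intermediate fraction in range is farther away.
Largest k: floor((22 - q_{-1})/q_0) = floor((22 - 0)/1) = 22 (using the seeds p_{-1} = 1, q_{-1} = 0).
That gives (22*6 + 1)/(22*1 + 0) = 133/22.
Compare the errors: |x - 6/1| = |259*1 - 6*43|/(43*1) = 1/43, and |x - 133/22| = |259*22 - 133*43|/(43*22) = 21/946.
Cross-multiplying, 21*43 = 903 < 946 = 1*946, so 21/946 is smaller: the intermediate fraction 133/22 is closer to x than 6/1.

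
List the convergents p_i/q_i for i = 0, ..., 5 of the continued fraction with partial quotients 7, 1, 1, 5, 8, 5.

Using the convergent recurrence p_i = a_i*p_{i-1} + p_{i-2}, q_i = a_i*q_{i-1} + q_{i-2} with p_{-2}=0, p_{-1}=1, q_{-2}=1, q_{-1}=0:
  i=0: a_0=7, p_0 = 7*1 + 0 = 7, q_0 = 7*0 + 1 = 1.
  i=1: a_1=1, p_1 = 1*7 + 1 = 8, q_1 = 1*1 + 0 = 1.
  i=2: a_2=1, p_2 = 1*8 + 7 = 15, q_2 = 1*1 + 1 = 2.
  i=3: a_3=5, p_3 = 5*15 + 8 = 83, q_3 = 5*2 + 1 = 11.
  i=4: a_4=8, p_4 = 8*83 + 15 = 679, q_4 = 8*11 + 2 = 90.
  i=5: a_5=5, p_5 = 5*679 + 83 = 3478, q_5 = 5*90 + 11 = 461.

7/1, 8/1, 15/2, 83/11, 679/90, 3478/461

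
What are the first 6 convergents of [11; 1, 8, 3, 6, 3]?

Using the convergent recurrence p_i = a_i*p_{i-1} + p_{i-2}, q_i = a_i*q_{i-1} + q_{i-2} with p_{-2}=0, p_{-1}=1, q_{-2}=1, q_{-1}=0:
  i=0: a_0=11, p_0 = 11*1 + 0 = 11, q_0 = 11*0 + 1 = 1.
  i=1: a_1=1, p_1 = 1*11 + 1 = 12, q_1 = 1*1 + 0 = 1.
  i=2: a_2=8, p_2 = 8*12 + 11 = 107, q_2 = 8*1 + 1 = 9.
  i=3: a_3=3, p_3 = 3*107 + 12 = 333, q_3 = 3*9 + 1 = 28.
  i=4: a_4=6, p_4 = 6*333 + 107 = 2105, q_4 = 6*28 + 9 = 177.
  i=5: a_5=3, p_5 = 3*2105 + 333 = 6648, q_5 = 3*177 + 28 = 559.

11/1, 12/1, 107/9, 333/28, 2105/177, 6648/559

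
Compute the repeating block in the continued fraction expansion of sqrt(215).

Write x_i = (sqrt(215) + m_i)/d_i with (m_0, d_0) = (0, 1). a_0 = floor(sqrt(215)) = 14, since 14^2 = 196 <= 215 < 225 = 15^2.
Iterate m_{i+1} = d_i*a_i - m_i, d_{i+1} = (215 - m_{i+1}^2)/d_i, a_{i+1} = floor((a_0 + m_{i+1})/d_{i+1}):
  m_1 = 1*14 - 0 = 14, d_1 = (215 - 14^2)/1 = 19/1 = 19, a_1 = floor((14 + 14)/19) = 1.
  m_2 = 19*1 - 14 = 5, d_2 = (215 - 5^2)/19 = 190/19 = 10, a_2 = floor((14 + 5)/10) = 1.
  m_3 = 10*1 - 5 = 5, d_3 = (215 - 5^2)/10 = 190/10 = 19, a_3 = floor((14 + 5)/19) = 1.
  m_4 = 19*1 - 5 = 14, d_4 = (215 - 14^2)/19 = 19/19 = 1, a_4 = floor((14 + 14)/1) = 28.
  m_5 = 1*28 - 14 = 14, d_5 = (215 - 14^2)/1 = 19/1 = 19: (m_5, d_5) = (m_1, d_1) = (14, 19), so from here the quotients repeat a_1, ..., a_4; the period length is 4.
Hence the expansion of sqrt(215) is a_0 = 14 followed by the repeating block 1, 1, 1, 28 (period 4).

[14; (1, 1, 1, 28)]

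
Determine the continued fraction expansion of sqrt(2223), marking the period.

Write x_i = (sqrt(2223) + m_i)/d_i with (m_0, d_0) = (0, 1). a_0 = floor(sqrt(2223)) = 47, since 47^2 = 2209 <= 2223 < 2304 = 48^2.
Iterate m_{i+1} = d_i*a_i - m_i, d_{i+1} = (2223 - m_{i+1}^2)/d_i, a_{i+1} = floor((a_0 + m_{i+1})/d_{i+1}):
  m_1 = 1*47 - 0 = 47, d_1 = (2223 - 47^2)/1 = 14/1 = 14, a_1 = floor((47 + 47)/14) = 6.
  m_2 = 14*6 - 47 = 37, d_2 = (2223 - 37^2)/14 = 854/14 = 61, a_2 = floor((47 + 37)/61) = 1.
  m_3 = 61*1 - 37 = 24, d_3 = (2223 - 24^2)/61 = 1647/61 = 27, a_3 = floor((47 + 24)/27) = 2.
  m_4 = 27*2 - 24 = 30, d_4 = (2223 - 30^2)/27 = 1323/27 = 49, a_4 = floor((47 + 30)/49) = 1.
  m_5 = 49*1 - 30 = 19, d_5 = (2223 - 19^2)/49 = 1862/49 = 38, a_5 = floor((47 + 19)/38) = 1.
  m_6 = 38*1 - 19 = 19, d_6 = (2223 - 19^2)/38 = 1862/38 = 49, a_6 = floor((47 + 19)/49) = 1.
  m_7 = 49*1 - 19 = 30, d_7 = (2223 - 30^2)/49 = 1323/49 = 27, a_7 = floor((47 + 30)/27) = 2.
  m_8 = 27*2 - 30 = 24, d_8 = (2223 - 24^2)/27 = 1647/27 = 61, a_8 = floor((47 + 24)/61) = 1.
  m_9 = 61*1 - 24 = 37, d_9 = (2223 - 37^2)/61 = 854/61 = 14, a_9 = floor((47 + 37)/14) = 6.
  m_10 = 14*6 - 37 = 47, d_10 = (2223 - 47^2)/14 = 14/14 = 1, a_10 = floor((47 + 47)/1) = 94.
  m_11 = 1*94 - 47 = 47, d_11 = (2223 - 47^2)/1 = 14/1 = 14: (m_11, d_11) = (m_1, d_1) = (47, 14), so from here the quotients repeat a_1, ..., a_10; the period length is 10.
Hence the expansion of sqrt(2223) is a_0 = 47 followed by the repeating block 6, 1, 2, 1, 1, 1, 2, 1, 6, 94 (period 10).

[47; (6, 1, 2, 1, 1, 1, 2, 1, 6, 94)]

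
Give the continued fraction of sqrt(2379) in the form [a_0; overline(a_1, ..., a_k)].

[48; overline(1, 3, 2, 3, 1, 96)]

Write x_i = (sqrt(2379) + m_i)/d_i with (m_0, d_0) = (0, 1). a_0 = floor(sqrt(2379)) = 48, since 48^2 = 2304 <= 2379 < 2401 = 49^2.
Iterate m_{i+1} = d_i*a_i - m_i, d_{i+1} = (2379 - m_{i+1}^2)/d_i, a_{i+1} = floor((a_0 + m_{i+1})/d_{i+1}):
  m_1 = 1*48 - 0 = 48, d_1 = (2379 - 48^2)/1 = 75/1 = 75, a_1 = floor((48 + 48)/75) = 1.
  m_2 = 75*1 - 48 = 27, d_2 = (2379 - 27^2)/75 = 1650/75 = 22, a_2 = floor((48 + 27)/22) = 3.
  m_3 = 22*3 - 27 = 39, d_3 = (2379 - 39^2)/22 = 858/22 = 39, a_3 = floor((48 + 39)/39) = 2.
  m_4 = 39*2 - 39 = 39, d_4 = (2379 - 39^2)/39 = 858/39 = 22, a_4 = floor((48 + 39)/22) = 3.
  m_5 = 22*3 - 39 = 27, d_5 = (2379 - 27^2)/22 = 1650/22 = 75, a_5 = floor((48 + 27)/75) = 1.
  m_6 = 75*1 - 27 = 48, d_6 = (2379 - 48^2)/75 = 75/75 = 1, a_6 = floor((48 + 48)/1) = 96.
  m_7 = 1*96 - 48 = 48, d_7 = (2379 - 48^2)/1 = 75/1 = 75: (m_7, d_7) = (m_1, d_1) = (48, 75), so from here the quotients repeat a_1, ..., a_6; the period length is 6.
Hence the expansion of sqrt(2379) is a_0 = 48 followed by the repeating block 1, 3, 2, 3, 1, 96 (period 6).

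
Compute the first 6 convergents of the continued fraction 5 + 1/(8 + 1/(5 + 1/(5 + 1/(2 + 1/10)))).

Using the convergent recurrence p_i = a_i*p_{i-1} + p_{i-2}, q_i = a_i*q_{i-1} + q_{i-2} with p_{-2}=0, p_{-1}=1, q_{-2}=1, q_{-1}=0:
  i=0: a_0=5, p_0 = 5*1 + 0 = 5, q_0 = 5*0 + 1 = 1.
  i=1: a_1=8, p_1 = 8*5 + 1 = 41, q_1 = 8*1 + 0 = 8.
  i=2: a_2=5, p_2 = 5*41 + 5 = 210, q_2 = 5*8 + 1 = 41.
  i=3: a_3=5, p_3 = 5*210 + 41 = 1091, q_3 = 5*41 + 8 = 213.
  i=4: a_4=2, p_4 = 2*1091 + 210 = 2392, q_4 = 2*213 + 41 = 467.
  i=5: a_5=10, p_5 = 10*2392 + 1091 = 25011, q_5 = 10*467 + 213 = 4883.

5/1, 41/8, 210/41, 1091/213, 2392/467, 25011/4883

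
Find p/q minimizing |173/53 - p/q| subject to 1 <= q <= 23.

Expand x = 173/53 as a continued fraction with the Euclidean algorithm:
  173 = 3*53 + 14, so a_0 = 3.
  53 = 3*14 + 11, so a_1 = 3.
  14 = 1*11 + 3, so a_2 = 1.
  11 = 3*3 + 2, so a_3 = 3.
  3 = 1*2 + 1, so a_4 = 1.
  2 = 2*1 + 0, so a_5 = 2.
so x = [3; 3, 1, 3, 1, 2].
Convergents (p_i = a_i*p_{i-1} + p_{i-2}, q_i = a_i*q_{i-1} + q_{i-2} with p_{-2}=0, p_{-1}=1, q_{-2}=1, q_{-1}=0), until the denominator exceeds 23:
  i=0: a_0=3, p_0 = 3*1 + 0 = 3, q_0 = 3*0 + 1 = 1.
  i=1: a_1=3, p_1 = 3*3 + 1 = 10, q_1 = 3*1 + 0 = 3.
  i=2: a_2=1, p_2 = 1*10 + 3 = 13, q_2 = 1*3 + 1 = 4.
  i=3: a_3=3, p_3 = 3*13 + 10 = 49, q_3 = 3*4 + 3 = 15.
  i=4: a_4=1, p_4 = 1*49 + 13 = 62, q_4 = 1*15 + 4 = 19.
  i=5: a_5=2, p_5 = 2*62 + 49 = 173, q_5 = 2*19 + 15 = 53.
q_5 = 53 > 23, so the last convergent with denominator <= 23 is p_4/q_4 = 62/19.
The closest fraction with denominator <= 23 is either p_4/q_4 or the intermediate fraction (k*p_4 + p_3)/(k*q_4 + q_3) with the largest k >= 1 whose denominator stays <= 23; these approach x as k grows, and every other convergent or intermediate fraction in range is farther away.
Largest k: floor((23 - q_3)/q_4) = floor((23 - 15)/19) = 0.
Since k = 0, no intermediate fraction beyond p_4/q_4 has denominator <= 23, so the convergent 62/19 is the closest (its error is |173*19 - 62*53|/(53*19) = 1/1007).

62/19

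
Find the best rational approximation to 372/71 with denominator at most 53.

241/46

Expand x = 372/71 as a continued fraction with the Euclidean algorithm:
  372 = 5*71 + 17, so a_0 = 5.
  71 = 4*17 + 3, so a_1 = 4.
  17 = 5*3 + 2, so a_2 = 5.
  3 = 1*2 + 1, so a_3 = 1.
  2 = 2*1 + 0, so a_4 = 2.
so x = [5; 4, 5, 1, 2].
Convergents (p_i = a_i*p_{i-1} + p_{i-2}, q_i = a_i*q_{i-1} + q_{i-2} with p_{-2}=0, p_{-1}=1, q_{-2}=1, q_{-1}=0), until the denominator exceeds 53:
  i=0: a_0=5, p_0 = 5*1 + 0 = 5, q_0 = 5*0 + 1 = 1.
  i=1: a_1=4, p_1 = 4*5 + 1 = 21, q_1 = 4*1 + 0 = 4.
  i=2: a_2=5, p_2 = 5*21 + 5 = 110, q_2 = 5*4 + 1 = 21.
  i=3: a_3=1, p_3 = 1*110 + 21 = 131, q_3 = 1*21 + 4 = 25.
  i=4: a_4=2, p_4 = 2*131 + 110 = 372, q_4 = 2*25 + 21 = 71.
q_4 = 71 > 53, so the last convergent with denominator <= 53 is p_3/q_3 = 131/25.
The closest fraction with denominator <= 53 is either p_3/q_3 or the intermediate fraction (k*p_3 + p_2)/(k*q_3 + q_2) with the largest k >= 1 whose denominator stays <= 53; these approach x as k grows, and every other convergent or intermediate fraction in range is farther away.
Largest k: floor((53 - q_2)/q_3) = floor((53 - 21)/25) = 1.
That gives (1*131 + 110)/(1*25 + 21) = 241/46.
Compare the errors: |x - 131/25| = |372*25 - 131*71|/(71*25) = 1/1775, and |x - 241/46| = |372*46 - 241*71|/(71*46) = 1/3266.
Cross-multiplying, 1*1775 = 1775 < 3266 = 1*3266, so 1/3266 is smaller: the intermediate fraction 241/46 is closer to x than 131/25.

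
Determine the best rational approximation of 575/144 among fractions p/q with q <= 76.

Expand x = 575/144 as a continued fraction with the Euclidean algorithm:
  575 = 3*144 + 143, so a_0 = 3.
  144 = 1*143 + 1, so a_1 = 1.
  143 = 143*1 + 0, so a_2 = 143.
so x = [3; 1, 143].
Convergents (p_i = a_i*p_{i-1} + p_{i-2}, q_i = a_i*q_{i-1} + q_{i-2} with p_{-2}=0, p_{-1}=1, q_{-2}=1, q_{-1}=0), until the denominator exceeds 76:
  i=0: a_0=3, p_0 = 3*1 + 0 = 3, q_0 = 3*0 + 1 = 1.
  i=1: a_1=1, p_1 = 1*3 + 1 = 4, q_1 = 1*1 + 0 = 1.
  i=2: a_2=143, p_2 = 143*4 + 3 = 575, q_2 = 143*1 + 1 = 144.
q_2 = 144 > 76, so the last convergent with denominator <= 76 is p_1/q_1 = 4/1.
The closest fraction with denominator <= 76 is either p_1/q_1 or the intermediate fraction (k*p_1 + p_0)/(k*q_1 + q_0) with the largest k >= 1 whose denominator stays <= 76; these approach x as k grows, and every other convergent or intermediate fraction in range is farther away.
Largest k: floor((76 - q_0)/q_1) = floor((76 - 1)/1) = 75.
That gives (75*4 + 3)/(75*1 + 1) = 303/76.
Compare the errors: |x - 4/1| = |575*1 - 4*144|/(144*1) = 1/144, and |x - 303/76| = |575*76 - 303*144|/(144*76) = 68/10944.
Cross-multiplying, 68*144 = 9792 < 10944 = 1*10944, so 68/10944 is smaller: the intermediate fraction 303/76 is closer to x than 4/1.

303/76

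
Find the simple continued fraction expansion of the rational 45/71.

Run the Euclidean algorithm on 45 and 71; the successive quotients are the partial quotients a_0, a_1, ... (each step inverts the fractional part left over by the previous one):
  45 = 0*71 + 45, so a_0 = 0.
  71 = 1*45 + 26, so a_1 = 1.
  45 = 1*26 + 19, so a_2 = 1.
  26 = 1*19 + 7, so a_3 = 1.
  19 = 2*7 + 5, so a_4 = 2.
  7 = 1*5 + 2, so a_5 = 1.
  5 = 2*2 + 1, so a_6 = 2.
  2 = 2*1 + 0, so a_7 = 2.
The remainder reaches 0 after 8 divisions, so the expansion has 8 partial quotients, read off in order.

[0; 1, 1, 1, 2, 1, 2, 2]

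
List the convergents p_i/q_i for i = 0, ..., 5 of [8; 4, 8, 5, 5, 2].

Using the convergent recurrence p_i = a_i*p_{i-1} + p_{i-2}, q_i = a_i*q_{i-1} + q_{i-2} with p_{-2}=0, p_{-1}=1, q_{-2}=1, q_{-1}=0:
  i=0: a_0=8, p_0 = 8*1 + 0 = 8, q_0 = 8*0 + 1 = 1.
  i=1: a_1=4, p_1 = 4*8 + 1 = 33, q_1 = 4*1 + 0 = 4.
  i=2: a_2=8, p_2 = 8*33 + 8 = 272, q_2 = 8*4 + 1 = 33.
  i=3: a_3=5, p_3 = 5*272 + 33 = 1393, q_3 = 5*33 + 4 = 169.
  i=4: a_4=5, p_4 = 5*1393 + 272 = 7237, q_4 = 5*169 + 33 = 878.
  i=5: a_5=2, p_5 = 2*7237 + 1393 = 15867, q_5 = 2*878 + 169 = 1925.

8/1, 33/4, 272/33, 1393/169, 7237/878, 15867/1925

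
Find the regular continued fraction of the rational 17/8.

Run the Euclidean algorithm on 17 and 8; the successive quotients are the partial quotients a_0, a_1, ... (each step inverts the fractional part left over by the previous one):
  17 = 2*8 + 1, so a_0 = 2.
  8 = 8*1 + 0, so a_1 = 8.
The remainder reaches 0 after 2 divisions, so the expansion has 2 partial quotients, read off in order.

[2; 8]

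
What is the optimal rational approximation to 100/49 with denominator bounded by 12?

Expand x = 100/49 as a continued fraction with the Euclidean algorithm:
  100 = 2*49 + 2, so a_0 = 2.
  49 = 24*2 + 1, so a_1 = 24.
  2 = 2*1 + 0, so a_2 = 2.
so x = [2; 24, 2].
Convergents (p_i = a_i*p_{i-1} + p_{i-2}, q_i = a_i*q_{i-1} + q_{i-2} with p_{-2}=0, p_{-1}=1, q_{-2}=1, q_{-1}=0), until the denominator exceeds 12:
  i=0: a_0=2, p_0 = 2*1 + 0 = 2, q_0 = 2*0 + 1 = 1.
  i=1: a_1=24, p_1 = 24*2 + 1 = 49, q_1 = 24*1 + 0 = 24.
q_1 = 24 > 12, so the last convergent with denominator <= 12 is p_0/q_0 = 2/1.
The closest fraction with denominator <= 12 is either p_0/q_0 or the intermediate fraction (k*p_0 + p_{-1})/(k*q_0 + q_{-1}) with the largest k >= 1 whose denominator stays <= 12; these approach x as k grows, and every other convergent or intermediate fraction in range is farther away.
Largest k: floor((12 - q_{-1})/q_0) = floor((12 - 0)/1) = 12 (using the seeds p_{-1} = 1, q_{-1} = 0).
That gives (12*2 + 1)/(12*1 + 0) = 25/12.
Compare the errors: |x - 2/1| = |100*1 - 2*49|/(49*1) = 2/49, and |x - 25/12| = |100*12 - 25*49|/(49*12) = 25/588.
Cross-multiplying, 2*588 = 1176 < 1225 = 25*49, so 2/49 is smaller: the convergent 2/1 is closer to x than 25/12.

2/1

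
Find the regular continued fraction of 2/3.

Run the Euclidean algorithm on 2 and 3; the successive quotients are the partial quotients a_0, a_1, ... (each step inverts the fractional part left over by the previous one):
  2 = 0*3 + 2, so a_0 = 0.
  3 = 1*2 + 1, so a_1 = 1.
  2 = 2*1 + 0, so a_2 = 2.
The remainder reaches 0 after 3 divisions, so the expansion has 3 partial quotients, read off in order.

[0; 1, 2]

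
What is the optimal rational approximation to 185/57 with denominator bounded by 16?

Expand x = 185/57 as a continued fraction with the Euclidean algorithm:
  185 = 3*57 + 14, so a_0 = 3.
  57 = 4*14 + 1, so a_1 = 4.
  14 = 14*1 + 0, so a_2 = 14.
so x = [3; 4, 14].
Convergents (p_i = a_i*p_{i-1} + p_{i-2}, q_i = a_i*q_{i-1} + q_{i-2} with p_{-2}=0, p_{-1}=1, q_{-2}=1, q_{-1}=0), until the denominator exceeds 16:
  i=0: a_0=3, p_0 = 3*1 + 0 = 3, q_0 = 3*0 + 1 = 1.
  i=1: a_1=4, p_1 = 4*3 + 1 = 13, q_1 = 4*1 + 0 = 4.
  i=2: a_2=14, p_2 = 14*13 + 3 = 185, q_2 = 14*4 + 1 = 57.
q_2 = 57 > 16, so the last convergent with denominator <= 16 is p_1/q_1 = 13/4.
The closest fraction with denominator <= 16 is either p_1/q_1 or the intermediate fraction (k*p_1 + p_0)/(k*q_1 + q_0) with the largest k >= 1 whose denominator stays <= 16; these approach x as k grows, and every other convergent or intermediate fraction in range is farther away.
Largest k: floor((16 - q_0)/q_1) = floor((16 - 1)/4) = 3.
That gives (3*13 + 3)/(3*4 + 1) = 42/13.
Compare the errors: |x - 13/4| = |185*4 - 13*57|/(57*4) = 1/228, and |x - 42/13| = |185*13 - 42*57|/(57*13) = 11/741.
Cross-multiplying, 1*741 = 741 < 2508 = 11*228, so 1/228 is smaller: the convergent 13/4 is closer to x than 42/13.

13/4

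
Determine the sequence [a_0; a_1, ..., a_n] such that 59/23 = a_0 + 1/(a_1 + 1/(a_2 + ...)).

Run the Euclidean algorithm on 59 and 23; the successive quotients are the partial quotients a_0, a_1, ... (each step inverts the fractional part left over by the previous one):
  59 = 2*23 + 13, so a_0 = 2.
  23 = 1*13 + 10, so a_1 = 1.
  13 = 1*10 + 3, so a_2 = 1.
  10 = 3*3 + 1, so a_3 = 3.
  3 = 3*1 + 0, so a_4 = 3.
The remainder reaches 0 after 5 divisions, so the expansion has 5 partial quotients, read off in order.

[2; 1, 1, 3, 3]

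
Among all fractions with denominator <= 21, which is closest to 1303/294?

Expand x = 1303/294 as a continued fraction with the Euclidean algorithm:
  1303 = 4*294 + 127, so a_0 = 4.
  294 = 2*127 + 40, so a_1 = 2.
  127 = 3*40 + 7, so a_2 = 3.
  40 = 5*7 + 5, so a_3 = 5.
  7 = 1*5 + 2, so a_4 = 1.
  5 = 2*2 + 1, so a_5 = 2.
  2 = 2*1 + 0, so a_6 = 2.
so x = [4; 2, 3, 5, 1, 2, 2].
Convergents (p_i = a_i*p_{i-1} + p_{i-2}, q_i = a_i*q_{i-1} + q_{i-2} with p_{-2}=0, p_{-1}=1, q_{-2}=1, q_{-1}=0), until the denominator exceeds 21:
  i=0: a_0=4, p_0 = 4*1 + 0 = 4, q_0 = 4*0 + 1 = 1.
  i=1: a_1=2, p_1 = 2*4 + 1 = 9, q_1 = 2*1 + 0 = 2.
  i=2: a_2=3, p_2 = 3*9 + 4 = 31, q_2 = 3*2 + 1 = 7.
  i=3: a_3=5, p_3 = 5*31 + 9 = 164, q_3 = 5*7 + 2 = 37.
q_3 = 37 > 21, so the last convergent with denominator <= 21 is p_2/q_2 = 31/7.
The closest fraction with denominator <= 21 is either p_2/q_2 or the intermediate fraction (k*p_2 + p_1)/(k*q_2 + q_1) with the largest k >= 1 whose denominator stays <= 21; these approach x as k grows, and every other convergent or intermediate fraction in range is farther away.
Largest k: floor((21 - q_1)/q_2) = floor((21 - 2)/7) = 2.
That gives (2*31 + 9)/(2*7 + 2) = 71/16.
Compare the errors: |x - 31/7| = |1303*7 - 31*294|/(294*7) = 7/2058, and |x - 71/16| = |1303*16 - 71*294|/(294*16) = 26/4704.
Cross-multiplying, 7*4704 = 32928 < 53508 = 26*2058, so 7/2058 is smaller: the convergent 31/7 is closer to x than 71/16.

31/7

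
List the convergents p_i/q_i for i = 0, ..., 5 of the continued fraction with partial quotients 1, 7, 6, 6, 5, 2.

Using the convergent recurrence p_i = a_i*p_{i-1} + p_{i-2}, q_i = a_i*q_{i-1} + q_{i-2} with p_{-2}=0, p_{-1}=1, q_{-2}=1, q_{-1}=0:
  i=0: a_0=1, p_0 = 1*1 + 0 = 1, q_0 = 1*0 + 1 = 1.
  i=1: a_1=7, p_1 = 7*1 + 1 = 8, q_1 = 7*1 + 0 = 7.
  i=2: a_2=6, p_2 = 6*8 + 1 = 49, q_2 = 6*7 + 1 = 43.
  i=3: a_3=6, p_3 = 6*49 + 8 = 302, q_3 = 6*43 + 7 = 265.
  i=4: a_4=5, p_4 = 5*302 + 49 = 1559, q_4 = 5*265 + 43 = 1368.
  i=5: a_5=2, p_5 = 2*1559 + 302 = 3420, q_5 = 2*1368 + 265 = 3001.

1/1, 8/7, 49/43, 302/265, 1559/1368, 3420/3001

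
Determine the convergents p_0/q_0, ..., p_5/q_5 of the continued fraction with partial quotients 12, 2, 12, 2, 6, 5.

Using the convergent recurrence p_i = a_i*p_{i-1} + p_{i-2}, q_i = a_i*q_{i-1} + q_{i-2} with p_{-2}=0, p_{-1}=1, q_{-2}=1, q_{-1}=0:
  i=0: a_0=12, p_0 = 12*1 + 0 = 12, q_0 = 12*0 + 1 = 1.
  i=1: a_1=2, p_1 = 2*12 + 1 = 25, q_1 = 2*1 + 0 = 2.
  i=2: a_2=12, p_2 = 12*25 + 12 = 312, q_2 = 12*2 + 1 = 25.
  i=3: a_3=2, p_3 = 2*312 + 25 = 649, q_3 = 2*25 + 2 = 52.
  i=4: a_4=6, p_4 = 6*649 + 312 = 4206, q_4 = 6*52 + 25 = 337.
  i=5: a_5=5, p_5 = 5*4206 + 649 = 21679, q_5 = 5*337 + 52 = 1737.

12/1, 25/2, 312/25, 649/52, 4206/337, 21679/1737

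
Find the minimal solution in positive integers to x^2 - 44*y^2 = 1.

First expand sqrt(44) as a continued fraction. With x_i = (sqrt(44) + m_i)/d_i and (m_0, d_0) = (0, 1): a_0 = floor(sqrt(44)) = 6, since 6^2 = 36 <= 44 < 49 = 7^2.
Iterate m_{i+1} = d_i*a_i - m_i, d_{i+1} = (44 - m_{i+1}^2)/d_i, a_{i+1} = floor((a_0 + m_{i+1})/d_{i+1}):
  m_1 = 1*6 - 0 = 6, d_1 = (44 - 6^2)/1 = 8/1 = 8, a_1 = floor((6 + 6)/8) = 1.
  m_2 = 8*1 - 6 = 2, d_2 = (44 - 2^2)/8 = 40/8 = 5, a_2 = floor((6 + 2)/5) = 1.
  m_3 = 5*1 - 2 = 3, d_3 = (44 - 3^2)/5 = 35/5 = 7, a_3 = floor((6 + 3)/7) = 1.
  m_4 = 7*1 - 3 = 4, d_4 = (44 - 4^2)/7 = 28/7 = 4, a_4 = floor((6 + 4)/4) = 2.
  m_5 = 4*2 - 4 = 4, d_5 = (44 - 4^2)/4 = 28/4 = 7, a_5 = floor((6 + 4)/7) = 1.
  m_6 = 7*1 - 4 = 3, d_6 = (44 - 3^2)/7 = 35/7 = 5, a_6 = floor((6 + 3)/5) = 1.
  m_7 = 5*1 - 3 = 2, d_7 = (44 - 2^2)/5 = 40/5 = 8, a_7 = floor((6 + 2)/8) = 1.
  m_8 = 8*1 - 2 = 6, d_8 = (44 - 6^2)/8 = 8/8 = 1, a_8 = floor((6 + 6)/1) = 12.
  m_9 = 1*12 - 6 = 6, d_9 = (44 - 6^2)/1 = 8/1 = 8: (m_9, d_9) = (m_1, d_1) = (6, 8), so from here the quotients repeat a_1, ..., a_8; the period length is 8.
So sqrt(44) = [6; (1, 1, 1, 2, 1, 1, 1, 12)] with period length k = 8.
k is even, so the fundamental solution of x^2 - 44y^2 = 1 is (p_{k-1}, q_{k-1}) = (p_7, q_7); compute convergents through index 7.
Convergents (p_i = a_i*p_{i-1} + p_{i-2}, q_i = a_i*q_{i-1} + q_{i-2} with p_{-2}=0, p_{-1}=1, q_{-2}=1, q_{-1}=0):
  i=0: a_0=6, p_0 = 6*1 + 0 = 6, q_0 = 6*0 + 1 = 1.
  i=1: a_1=1, p_1 = 1*6 + 1 = 7, q_1 = 1*1 + 0 = 1.
  i=2: a_2=1, p_2 = 1*7 + 6 = 13, q_2 = 1*1 + 1 = 2.
  i=3: a_3=1, p_3 = 1*13 + 7 = 20, q_3 = 1*2 + 1 = 3.
  i=4: a_4=2, p_4 = 2*20 + 13 = 53, q_4 = 2*3 + 2 = 8.
  i=5: a_5=1, p_5 = 1*53 + 20 = 73, q_5 = 1*8 + 3 = 11.
  i=6: a_6=1, p_6 = 1*73 + 53 = 126, q_6 = 1*11 + 8 = 19.
  i=7: a_7=1, p_7 = 1*126 + 73 = 199, q_7 = 1*19 + 11 = 30.
Check: 199^2 - 44*30^2 = 39601 - 39600 = 1, so (x, y) = (199, 30) solves the equation, and by the theorem it is the least positive solution.

(x, y) = (199, 30)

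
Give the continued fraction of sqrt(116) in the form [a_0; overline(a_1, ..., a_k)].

[10; overline(1, 3, 2, 1, 4, 1, 2, 3, 1, 20)]

Write x_i = (sqrt(116) + m_i)/d_i with (m_0, d_0) = (0, 1). a_0 = floor(sqrt(116)) = 10, since 10^2 = 100 <= 116 < 121 = 11^2.
Iterate m_{i+1} = d_i*a_i - m_i, d_{i+1} = (116 - m_{i+1}^2)/d_i, a_{i+1} = floor((a_0 + m_{i+1})/d_{i+1}):
  m_1 = 1*10 - 0 = 10, d_1 = (116 - 10^2)/1 = 16/1 = 16, a_1 = floor((10 + 10)/16) = 1.
  m_2 = 16*1 - 10 = 6, d_2 = (116 - 6^2)/16 = 80/16 = 5, a_2 = floor((10 + 6)/5) = 3.
  m_3 = 5*3 - 6 = 9, d_3 = (116 - 9^2)/5 = 35/5 = 7, a_3 = floor((10 + 9)/7) = 2.
  m_4 = 7*2 - 9 = 5, d_4 = (116 - 5^2)/7 = 91/7 = 13, a_4 = floor((10 + 5)/13) = 1.
  m_5 = 13*1 - 5 = 8, d_5 = (116 - 8^2)/13 = 52/13 = 4, a_5 = floor((10 + 8)/4) = 4.
  m_6 = 4*4 - 8 = 8, d_6 = (116 - 8^2)/4 = 52/4 = 13, a_6 = floor((10 + 8)/13) = 1.
  m_7 = 13*1 - 8 = 5, d_7 = (116 - 5^2)/13 = 91/13 = 7, a_7 = floor((10 + 5)/7) = 2.
  m_8 = 7*2 - 5 = 9, d_8 = (116 - 9^2)/7 = 35/7 = 5, a_8 = floor((10 + 9)/5) = 3.
  m_9 = 5*3 - 9 = 6, d_9 = (116 - 6^2)/5 = 80/5 = 16, a_9 = floor((10 + 6)/16) = 1.
  m_10 = 16*1 - 6 = 10, d_10 = (116 - 10^2)/16 = 16/16 = 1, a_10 = floor((10 + 10)/1) = 20.
  m_11 = 1*20 - 10 = 10, d_11 = (116 - 10^2)/1 = 16/1 = 16: (m_11, d_11) = (m_1, d_1) = (10, 16), so from here the quotients repeat a_1, ..., a_10; the period length is 10.
Hence the expansion of sqrt(116) is a_0 = 10 followed by the repeating block 1, 3, 2, 1, 4, 1, 2, 3, 1, 20 (period 10).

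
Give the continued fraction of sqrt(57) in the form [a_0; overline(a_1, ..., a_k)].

[7; overline(1, 1, 4, 1, 1, 14)]

Write x_i = (sqrt(57) + m_i)/d_i with (m_0, d_0) = (0, 1). a_0 = floor(sqrt(57)) = 7, since 7^2 = 49 <= 57 < 64 = 8^2.
Iterate m_{i+1} = d_i*a_i - m_i, d_{i+1} = (57 - m_{i+1}^2)/d_i, a_{i+1} = floor((a_0 + m_{i+1})/d_{i+1}):
  m_1 = 1*7 - 0 = 7, d_1 = (57 - 7^2)/1 = 8/1 = 8, a_1 = floor((7 + 7)/8) = 1.
  m_2 = 8*1 - 7 = 1, d_2 = (57 - 1^2)/8 = 56/8 = 7, a_2 = floor((7 + 1)/7) = 1.
  m_3 = 7*1 - 1 = 6, d_3 = (57 - 6^2)/7 = 21/7 = 3, a_3 = floor((7 + 6)/3) = 4.
  m_4 = 3*4 - 6 = 6, d_4 = (57 - 6^2)/3 = 21/3 = 7, a_4 = floor((7 + 6)/7) = 1.
  m_5 = 7*1 - 6 = 1, d_5 = (57 - 1^2)/7 = 56/7 = 8, a_5 = floor((7 + 1)/8) = 1.
  m_6 = 8*1 - 1 = 7, d_6 = (57 - 7^2)/8 = 8/8 = 1, a_6 = floor((7 + 7)/1) = 14.
  m_7 = 1*14 - 7 = 7, d_7 = (57 - 7^2)/1 = 8/1 = 8: (m_7, d_7) = (m_1, d_1) = (7, 8), so from here the quotients repeat a_1, ..., a_6; the period length is 6.
Hence the expansion of sqrt(57) is a_0 = 7 followed by the repeating block 1, 1, 4, 1, 1, 14 (period 6).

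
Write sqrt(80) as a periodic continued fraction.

Write x_i = (sqrt(80) + m_i)/d_i with (m_0, d_0) = (0, 1). a_0 = floor(sqrt(80)) = 8, since 8^2 = 64 <= 80 < 81 = 9^2.
Iterate m_{i+1} = d_i*a_i - m_i, d_{i+1} = (80 - m_{i+1}^2)/d_i, a_{i+1} = floor((a_0 + m_{i+1})/d_{i+1}):
  m_1 = 1*8 - 0 = 8, d_1 = (80 - 8^2)/1 = 16/1 = 16, a_1 = floor((8 + 8)/16) = 1.
  m_2 = 16*1 - 8 = 8, d_2 = (80 - 8^2)/16 = 16/16 = 1, a_2 = floor((8 + 8)/1) = 16.
  m_3 = 1*16 - 8 = 8, d_3 = (80 - 8^2)/1 = 16/1 = 16: (m_3, d_3) = (m_1, d_1) = (8, 16), so from here the quotients repeat a_1, a_2; the period length is 2.
Hence the expansion of sqrt(80) is a_0 = 8 followed by the repeating block 1, 16 (period 2).

[8; (1, 16)]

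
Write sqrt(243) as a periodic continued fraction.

[15; (1, 1, 2, 3, 15, 3, 2, 1, 1, 30)]

Write x_i = (sqrt(243) + m_i)/d_i with (m_0, d_0) = (0, 1). a_0 = floor(sqrt(243)) = 15, since 15^2 = 225 <= 243 < 256 = 16^2.
Iterate m_{i+1} = d_i*a_i - m_i, d_{i+1} = (243 - m_{i+1}^2)/d_i, a_{i+1} = floor((a_0 + m_{i+1})/d_{i+1}):
  m_1 = 1*15 - 0 = 15, d_1 = (243 - 15^2)/1 = 18/1 = 18, a_1 = floor((15 + 15)/18) = 1.
  m_2 = 18*1 - 15 = 3, d_2 = (243 - 3^2)/18 = 234/18 = 13, a_2 = floor((15 + 3)/13) = 1.
  m_3 = 13*1 - 3 = 10, d_3 = (243 - 10^2)/13 = 143/13 = 11, a_3 = floor((15 + 10)/11) = 2.
  m_4 = 11*2 - 10 = 12, d_4 = (243 - 12^2)/11 = 99/11 = 9, a_4 = floor((15 + 12)/9) = 3.
  m_5 = 9*3 - 12 = 15, d_5 = (243 - 15^2)/9 = 18/9 = 2, a_5 = floor((15 + 15)/2) = 15.
  m_6 = 2*15 - 15 = 15, d_6 = (243 - 15^2)/2 = 18/2 = 9, a_6 = floor((15 + 15)/9) = 3.
  m_7 = 9*3 - 15 = 12, d_7 = (243 - 12^2)/9 = 99/9 = 11, a_7 = floor((15 + 12)/11) = 2.
  m_8 = 11*2 - 12 = 10, d_8 = (243 - 10^2)/11 = 143/11 = 13, a_8 = floor((15 + 10)/13) = 1.
  m_9 = 13*1 - 10 = 3, d_9 = (243 - 3^2)/13 = 234/13 = 18, a_9 = floor((15 + 3)/18) = 1.
  m_10 = 18*1 - 3 = 15, d_10 = (243 - 15^2)/18 = 18/18 = 1, a_10 = floor((15 + 15)/1) = 30.
  m_11 = 1*30 - 15 = 15, d_11 = (243 - 15^2)/1 = 18/1 = 18: (m_11, d_11) = (m_1, d_1) = (15, 18), so from here the quotients repeat a_1, ..., a_10; the period length is 10.
Hence the expansion of sqrt(243) is a_0 = 15 followed by the repeating block 1, 1, 2, 3, 15, 3, 2, 1, 1, 30 (period 10).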